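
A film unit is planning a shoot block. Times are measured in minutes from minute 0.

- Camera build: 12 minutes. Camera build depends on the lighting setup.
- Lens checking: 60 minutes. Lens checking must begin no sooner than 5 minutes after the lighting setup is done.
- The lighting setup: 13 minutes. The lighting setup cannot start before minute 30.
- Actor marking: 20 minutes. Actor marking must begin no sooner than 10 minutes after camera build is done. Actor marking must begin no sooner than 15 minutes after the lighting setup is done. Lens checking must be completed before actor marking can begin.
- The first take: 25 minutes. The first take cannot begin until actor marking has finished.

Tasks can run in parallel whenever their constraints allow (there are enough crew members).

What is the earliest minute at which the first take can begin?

128

The lighting setup cannot begin until its own release at minute 30. It runs from minute 30 to 30 + 13 = minute 43.
After the lighting setup (finishes minute 43, plus 5-minute gap → minute 48), lens checking can start at minute 48 and finishes at minute 108.
Camera build waits on the lighting setup (finishes minute 43), so it starts at minute 43 and finishes at 43 + 12 = minute 55.
Actor marking cannot start until camera build (finishes minute 55, plus 10-minute gap → minute 65); the lighting setup (finishes minute 43, plus 15-minute gap → minute 58); lens checking (finishes minute 108). The controlling bound is minute 108, so actor marking finishes at 108 + 20 = minute 128.
The first take waits on actor marking (finishes minute 128), so the earliest it can start is minute 128.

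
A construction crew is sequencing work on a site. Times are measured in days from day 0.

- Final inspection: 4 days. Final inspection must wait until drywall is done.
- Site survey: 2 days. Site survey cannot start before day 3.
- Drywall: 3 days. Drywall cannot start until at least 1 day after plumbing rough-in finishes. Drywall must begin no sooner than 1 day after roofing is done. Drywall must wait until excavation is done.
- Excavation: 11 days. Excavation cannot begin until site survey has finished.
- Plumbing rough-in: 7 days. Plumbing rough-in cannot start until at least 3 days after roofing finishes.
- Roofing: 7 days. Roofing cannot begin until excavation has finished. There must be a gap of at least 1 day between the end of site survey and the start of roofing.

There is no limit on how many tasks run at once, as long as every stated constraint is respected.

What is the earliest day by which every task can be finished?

41

After its own release at day 3, site survey can start at day 3 and finishes at day 5.
After site survey (finishes day 5), excavation can start at day 5 and finishes at day 16.
For roofing: excavation (finishes day 16); site survey (finishes day 5, plus 1-day gap → day 6). Taking the maximum gives a start of day 16, and it finishes at 16 + 7 = day 23.
After roofing (finishes day 23, plus 3-day gap → day 26), plumbing rough-in can start at day 26 and finishes at day 33.
For drywall: plumbing rough-in (finishes day 33, plus 1-day gap → day 34); roofing (finishes day 23, plus 1-day gap → day 24); excavation (finishes day 16). Taking the maximum gives a start of day 34, and it finishes at 34 + 3 = day 37.
After drywall (finishes day 37), final inspection can start at day 37 and finishes at day 41.
All tasks are finished once the last one completes. Finish times: Site survey at 5, Excavation at 16, Roofing at 23, Plumbing rough-in at 33, Drywall at 37, Final inspection at 41. The latest is day 41.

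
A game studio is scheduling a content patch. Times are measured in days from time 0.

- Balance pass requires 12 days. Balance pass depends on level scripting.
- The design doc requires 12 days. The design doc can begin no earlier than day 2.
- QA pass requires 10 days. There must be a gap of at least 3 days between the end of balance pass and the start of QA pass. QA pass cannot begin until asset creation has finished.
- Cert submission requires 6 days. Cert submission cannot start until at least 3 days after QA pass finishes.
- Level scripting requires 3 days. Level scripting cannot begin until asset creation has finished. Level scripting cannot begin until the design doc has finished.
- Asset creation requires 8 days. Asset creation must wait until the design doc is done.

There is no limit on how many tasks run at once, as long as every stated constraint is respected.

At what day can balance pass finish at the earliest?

37

The design doc waits on its own release at day 2, so it starts at day 2 and finishes at 2 + 12 = day 14.
Asset creation waits on the design doc (finishes day 14), so it starts at day 14 and finishes at 14 + 8 = day 22.
Level scripting needs all of asset creation (finishes day 22); the design doc (finishes day 14). That puts its earliest start at day 22; it finishes at 22 + 3 = day 25.
After level scripting (finishes day 25), balance pass can start at day 25 and finishes at day 37.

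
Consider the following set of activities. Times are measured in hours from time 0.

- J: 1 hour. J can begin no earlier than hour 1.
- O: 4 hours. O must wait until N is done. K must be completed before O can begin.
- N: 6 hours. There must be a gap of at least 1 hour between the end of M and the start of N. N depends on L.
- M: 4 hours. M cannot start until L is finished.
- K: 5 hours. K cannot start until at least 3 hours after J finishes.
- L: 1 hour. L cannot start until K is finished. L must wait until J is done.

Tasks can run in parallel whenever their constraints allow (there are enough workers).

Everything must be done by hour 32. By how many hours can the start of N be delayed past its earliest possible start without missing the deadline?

6

J cannot begin until its own release at hour 1. It runs from hour 1 to 1 + 1 = hour 2.
After J (finishes hour 2, plus 3-hour gap → hour 5), K can start at hour 5 and finishes at hour 10.
L needs all of K (finishes hour 10); J (finishes hour 2). That puts its earliest start at hour 10; it finishes at 10 + 1 = hour 11.
M waits on L (finishes hour 11), so it starts at hour 11 and finishes at 11 + 4 = hour 15.
For N: M (finishes hour 15, plus 1-hour gap → hour 16); L (finishes hour 11). Taking the maximum gives a start of hour 16, and it finishes at 16 + 6 = hour 22.

Working backward from the deadline:
To finish by hour 32, O (duration 4) must start no later than hour 28.
N has to be done before O (must start by hour 28). That means finishing by hour 28, i.e. starting by 28 − 6 = hour 22.
So N can start as early as hour 16 and as late as hour 22, giving 22 − 16 = 6 hours of slack.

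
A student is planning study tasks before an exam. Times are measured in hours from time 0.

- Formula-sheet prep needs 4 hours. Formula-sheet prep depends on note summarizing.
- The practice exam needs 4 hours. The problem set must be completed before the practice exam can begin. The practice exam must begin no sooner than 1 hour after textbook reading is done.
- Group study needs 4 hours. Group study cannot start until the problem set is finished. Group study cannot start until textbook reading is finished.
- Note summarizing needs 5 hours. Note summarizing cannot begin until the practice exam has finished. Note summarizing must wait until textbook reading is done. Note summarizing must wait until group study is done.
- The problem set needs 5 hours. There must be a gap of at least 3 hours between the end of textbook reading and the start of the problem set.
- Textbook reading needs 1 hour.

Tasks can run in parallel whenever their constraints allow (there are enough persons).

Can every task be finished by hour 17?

No

Nothing blocks textbook reading, so it runs from hour 0 to hour 1.
After textbook reading (finishes hour 1, plus 3-hour gap → hour 4), the problem set can start at hour 4 and finishes at hour 9.
Group study cannot start until the problem set (finishes hour 9); textbook reading (finishes hour 1). The controlling bound is hour 9, so group study finishes at 9 + 4 = hour 13.
The practice exam needs all of the problem set (finishes hour 9); textbook reading (finishes hour 1, plus 1-hour gap → hour 2). That puts its earliest start at hour 9; it finishes at 9 + 4 = hour 13.
Note summarizing needs all of the practice exam (finishes hour 13); textbook reading (finishes hour 1); group study (finishes hour 13). That puts its earliest start at hour 13; it finishes at 13 + 5 = hour 18.
Formula-sheet prep waits on note summarizing (finishes hour 18), so it starts at hour 18 and finishes at 18 + 4 = hour 22.
The earliest everything can be done is hour 22, which is after the deadline of 17, so it is not possible.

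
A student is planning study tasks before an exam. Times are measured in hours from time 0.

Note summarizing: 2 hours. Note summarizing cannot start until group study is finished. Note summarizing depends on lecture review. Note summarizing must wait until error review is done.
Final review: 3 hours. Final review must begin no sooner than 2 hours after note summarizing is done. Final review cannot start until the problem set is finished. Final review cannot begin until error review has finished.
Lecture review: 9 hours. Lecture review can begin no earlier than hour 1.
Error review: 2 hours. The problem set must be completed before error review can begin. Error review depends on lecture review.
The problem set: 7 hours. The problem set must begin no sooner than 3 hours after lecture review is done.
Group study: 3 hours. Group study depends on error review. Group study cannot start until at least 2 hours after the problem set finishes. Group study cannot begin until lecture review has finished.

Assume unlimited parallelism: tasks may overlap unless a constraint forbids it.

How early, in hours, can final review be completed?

32

Lecture review waits on its own release at hour 1, so it starts at hour 1 and finishes at 1 + 9 = hour 10.
The problem set cannot begin until lecture review (finishes hour 10, plus 3-hour gap → hour 13). It runs from hour 13 to 13 + 7 = hour 20.
Error review needs all of the problem set (finishes hour 20); lecture review (finishes hour 10). That puts its earliest start at hour 20; it finishes at 20 + 2 = hour 22.
Group study cannot start until error review (finishes hour 22); the problem set (finishes hour 20, plus 2-hour gap → hour 22); lecture review (finishes hour 10). The controlling bound is hour 22, so group study finishes at 22 + 3 = hour 25.
Note summarizing has to wait for group study (finishes hour 25); lecture review (finishes hour 10); error review (finishes hour 22). The latest of these is hour 25, so note summarizing runs hour 25 to 25 + 2 = hour 27.
Final review has to wait for note summarizing (finishes hour 27, plus 2-hour gap → hour 29); the problem set (finishes hour 20); error review (finishes hour 22). The latest of these is hour 29, so final review runs hour 29 to 29 + 3 = hour 32.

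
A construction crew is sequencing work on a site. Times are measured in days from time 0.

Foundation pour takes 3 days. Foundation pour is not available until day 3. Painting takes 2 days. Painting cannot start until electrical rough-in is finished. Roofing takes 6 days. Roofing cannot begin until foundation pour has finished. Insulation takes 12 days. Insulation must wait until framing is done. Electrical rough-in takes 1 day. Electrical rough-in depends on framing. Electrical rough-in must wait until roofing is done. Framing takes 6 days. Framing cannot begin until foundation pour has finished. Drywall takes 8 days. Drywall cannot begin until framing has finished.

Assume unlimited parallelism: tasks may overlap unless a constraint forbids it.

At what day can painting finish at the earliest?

15

Foundation pour cannot begin until its own release at day 3. It runs from day 3 to 3 + 3 = day 6.
Roofing waits on foundation pour (finishes day 6), so it starts at day 6 and finishes at 6 + 6 = day 12.
Framing cannot begin until foundation pour (finishes day 6). It runs from day 6 to 6 + 6 = day 12.
Electrical rough-in cannot start until framing (finishes day 12); roofing (finishes day 12). The controlling bound is day 12, so electrical rough-in finishes at 12 + 1 = day 13.
Painting waits on electrical rough-in (finishes day 13), so it starts at day 13 and finishes at 13 + 2 = day 15.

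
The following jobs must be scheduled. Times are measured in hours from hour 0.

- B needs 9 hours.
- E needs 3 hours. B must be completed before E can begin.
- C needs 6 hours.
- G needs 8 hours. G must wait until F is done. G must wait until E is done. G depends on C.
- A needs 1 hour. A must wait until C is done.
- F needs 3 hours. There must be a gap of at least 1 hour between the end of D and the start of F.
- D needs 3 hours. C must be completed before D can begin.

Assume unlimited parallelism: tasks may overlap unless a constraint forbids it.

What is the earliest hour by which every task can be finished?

Nothing blocks C, so it runs from hour 0 to hour 6.
D cannot begin until C (finishes hour 6). It runs from hour 6 to 6 + 3 = hour 9.
F waits on D (finishes hour 9, plus 1-hour gap → hour 10), so it starts at hour 10 and finishes at 10 + 3 = hour 13.
After C (finishes hour 6), A can start at hour 6 and finishes at hour 7.
B can start immediately at hour 0; it finishes at hour 9.
After B (finishes hour 9), E can start at hour 9 and finishes at hour 12.
G needs all of F (finishes hour 13); E (finishes hour 12); C (finishes hour 6). That puts its earliest start at hour 13; it finishes at 13 + 8 = hour 21.
All tasks are finished once the last one completes. Finish times: A at 7, B at 9, C at 6, D at 9, E at 12, F at 13, G at 21. The latest is hour 21.

21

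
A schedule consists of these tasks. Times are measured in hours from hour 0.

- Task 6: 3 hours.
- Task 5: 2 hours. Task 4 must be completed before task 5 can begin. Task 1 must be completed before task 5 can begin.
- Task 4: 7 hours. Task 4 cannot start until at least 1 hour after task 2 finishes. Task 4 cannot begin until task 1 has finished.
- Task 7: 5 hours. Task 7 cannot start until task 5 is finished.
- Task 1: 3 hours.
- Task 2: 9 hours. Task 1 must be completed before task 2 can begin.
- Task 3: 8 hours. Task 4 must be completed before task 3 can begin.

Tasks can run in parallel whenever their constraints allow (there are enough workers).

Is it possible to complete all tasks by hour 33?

Yes

Nothing blocks task 6, so it runs from hour 0 to hour 3.
Task 1 has no prerequisites, so it starts at hour 0 and finishes at hour 3.
Task 2 waits on task 1 (finishes hour 3), so it starts at hour 3 and finishes at 3 + 9 = hour 12.
Task 4 cannot start until task 2 (finishes hour 12, plus 1-hour gap → hour 13); task 1 (finishes hour 3). The controlling bound is hour 13, so task 4 finishes at 13 + 7 = hour 20.
Task 5 cannot start until task 4 (finishes hour 20); task 1 (finishes hour 3). The controlling bound is hour 20, so task 5 finishes at 20 + 2 = hour 22.
Task 7 cannot begin until task 5 (finishes hour 22). It runs from hour 22 to 22 + 5 = hour 27.
After task 4 (finishes hour 20), task 3 can start at hour 20 and finishes at hour 28.
Every task is finished by hour 28, which is no later than the deadline of 33, so the schedule is feasible.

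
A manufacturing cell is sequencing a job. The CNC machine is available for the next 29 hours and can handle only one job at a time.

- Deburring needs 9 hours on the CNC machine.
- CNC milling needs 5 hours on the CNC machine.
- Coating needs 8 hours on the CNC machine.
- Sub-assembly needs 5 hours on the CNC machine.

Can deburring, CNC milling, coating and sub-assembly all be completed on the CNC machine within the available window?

Yes

Running back to back, the jobs need 9 + 5 + 8 + 5 = 27 hours on the CNC machine.
Since 27 ≤ 29, they fit within the window.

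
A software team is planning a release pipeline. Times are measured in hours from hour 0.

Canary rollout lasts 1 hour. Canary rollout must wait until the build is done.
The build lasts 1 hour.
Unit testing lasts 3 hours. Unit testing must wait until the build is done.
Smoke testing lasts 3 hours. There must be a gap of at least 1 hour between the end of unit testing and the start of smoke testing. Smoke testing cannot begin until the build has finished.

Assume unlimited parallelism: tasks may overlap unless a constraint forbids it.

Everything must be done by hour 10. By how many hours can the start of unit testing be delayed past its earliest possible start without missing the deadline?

Nothing blocks the build, so it runs from hour 0 to hour 1.
Unit testing cannot begin until the build (finishes hour 1). It runs from hour 1 to 1 + 3 = hour 4.

Working backward from the deadline:
Smoke testing must finish by hour 10; it takes 3 hours, so it must start by 10 − 3 = hour 7.
Unit testing feeds into smoke testing (must start by hour 7, minus 1-hour gap → hour 6); so unit testing must finish by hour 6 and therefore start by hour 3.
So unit testing can start as early as hour 1 and as late as hour 3, giving 3 − 1 = 2 hours of slack.

2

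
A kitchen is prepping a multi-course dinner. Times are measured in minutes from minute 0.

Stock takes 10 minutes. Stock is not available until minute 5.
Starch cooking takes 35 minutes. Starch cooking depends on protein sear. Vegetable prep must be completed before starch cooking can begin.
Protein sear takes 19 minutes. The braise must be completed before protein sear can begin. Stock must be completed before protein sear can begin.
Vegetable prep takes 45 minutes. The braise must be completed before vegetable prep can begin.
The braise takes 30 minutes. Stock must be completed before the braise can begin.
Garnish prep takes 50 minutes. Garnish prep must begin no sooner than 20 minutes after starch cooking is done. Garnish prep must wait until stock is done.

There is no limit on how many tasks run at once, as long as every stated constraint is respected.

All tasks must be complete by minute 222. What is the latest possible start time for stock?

32

Garnish prep must finish by minute 222; it takes 50 minutes, so it must start by 222 − 50 = minute 172.
Starch cooking feeds into garnish prep (must start by minute 172, minus 20-minute gap → minute 152); so starch cooking must finish by minute 152 and therefore start by minute 117.
Since starch cooking (must start by minute 117) depends on it, protein sear must finish by minute 117. Backing off its 19-minute duration gives a latest start of minute 98.
Vegetable prep must finish before starch cooking (must start by minute 117). With a 45-minute duration, vegetable prep must start by 117 − 45 = minute 72.
The braise must finish in time for protein sear (must start by minute 98); vegetable prep (must start by minute 72). The tightest is minute 72, so the braise must start by 72 − 30 = minute 42.
Stock must finish in time for the braise (must start by minute 42); protein sear (must start by minute 98); garnish prep (must start by minute 172). The tightest is minute 42, so stock must start by 42 − 10 = minute 32.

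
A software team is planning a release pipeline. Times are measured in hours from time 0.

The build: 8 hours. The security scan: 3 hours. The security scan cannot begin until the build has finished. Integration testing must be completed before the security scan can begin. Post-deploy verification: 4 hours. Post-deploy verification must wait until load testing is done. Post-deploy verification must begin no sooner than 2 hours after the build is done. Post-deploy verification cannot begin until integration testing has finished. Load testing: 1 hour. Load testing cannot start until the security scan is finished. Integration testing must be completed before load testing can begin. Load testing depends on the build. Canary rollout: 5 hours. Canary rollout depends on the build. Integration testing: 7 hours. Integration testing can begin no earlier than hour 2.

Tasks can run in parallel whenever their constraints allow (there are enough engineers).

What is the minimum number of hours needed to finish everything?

Integration testing waits on its own release at hour 2, so it starts at hour 2 and finishes at 2 + 7 = hour 9.
The build can start immediately at hour 0; it finishes at hour 8.
Canary rollout waits on the build (finishes hour 8), so it starts at hour 8 and finishes at 8 + 5 = hour 13.
The security scan needs all of the build (finishes hour 8); integration testing (finishes hour 9). That puts its earliest start at hour 9; it finishes at 9 + 3 = hour 12.
Load testing has to wait for the security scan (finishes hour 12); integration testing (finishes hour 9); the build (finishes hour 8). The latest of these is hour 12, so load testing runs hour 12 to 12 + 1 = hour 13.
Post-deploy verification has to wait for load testing (finishes hour 13); the build (finishes hour 8, plus 2-hour gap → hour 10); integration testing (finishes hour 9). The latest of these is hour 13, so post-deploy verification runs hour 13 to 13 + 4 = hour 17.
All tasks are finished once the last one completes. Finish times: The build at 8, Integration testing at 9, The security scan at 12, Canary rollout at 13, Load testing at 13, Post-deploy verification at 17. The latest is hour 17.

17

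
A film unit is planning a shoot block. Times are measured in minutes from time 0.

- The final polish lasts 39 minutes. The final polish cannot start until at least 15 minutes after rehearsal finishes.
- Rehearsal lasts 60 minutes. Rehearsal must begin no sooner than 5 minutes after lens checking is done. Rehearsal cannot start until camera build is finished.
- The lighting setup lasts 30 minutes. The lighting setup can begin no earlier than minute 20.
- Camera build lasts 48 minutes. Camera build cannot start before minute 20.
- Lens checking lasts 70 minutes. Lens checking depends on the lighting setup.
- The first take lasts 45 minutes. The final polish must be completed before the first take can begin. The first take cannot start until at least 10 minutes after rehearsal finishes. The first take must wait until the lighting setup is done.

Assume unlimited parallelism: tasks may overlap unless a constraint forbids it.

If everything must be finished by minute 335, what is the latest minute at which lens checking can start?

101

Nothing follows the first take; the deadline of minute 335 is its only limit. It must start by 335 − 45 = minute 290.
Since the first take (must start by minute 290) depends on it, the final polish must finish by minute 290. Backing off its 39-minute duration gives a latest start of minute 251.
For rehearsal: the final polish (must start by minute 251, minus 15-minute gap → minute 236); the first take (must start by minute 290, minus 10-minute gap → minute 280). The most restrictive is minute 236; with a 60-minute duration, rehearsal must start by minute 176.
Lens checking has to be done before rehearsal (must start by minute 176, minus 5-minute gap → minute 171). That means finishing by minute 171, i.e. starting by 171 − 70 = minute 101.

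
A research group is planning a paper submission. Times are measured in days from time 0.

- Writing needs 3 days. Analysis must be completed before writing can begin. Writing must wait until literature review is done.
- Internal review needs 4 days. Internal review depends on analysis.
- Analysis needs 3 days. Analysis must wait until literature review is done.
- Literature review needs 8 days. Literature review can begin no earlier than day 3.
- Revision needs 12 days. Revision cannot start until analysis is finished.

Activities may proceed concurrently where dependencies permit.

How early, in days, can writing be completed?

17

After its own release at day 3, literature review can start at day 3 and finishes at day 11.
Analysis cannot begin until literature review (finishes day 11). It runs from day 11 to 11 + 3 = day 14.
Writing has to wait for analysis (finishes day 14); literature review (finishes day 11). The latest of these is day 14, so writing runs day 14 to 14 + 3 = day 17.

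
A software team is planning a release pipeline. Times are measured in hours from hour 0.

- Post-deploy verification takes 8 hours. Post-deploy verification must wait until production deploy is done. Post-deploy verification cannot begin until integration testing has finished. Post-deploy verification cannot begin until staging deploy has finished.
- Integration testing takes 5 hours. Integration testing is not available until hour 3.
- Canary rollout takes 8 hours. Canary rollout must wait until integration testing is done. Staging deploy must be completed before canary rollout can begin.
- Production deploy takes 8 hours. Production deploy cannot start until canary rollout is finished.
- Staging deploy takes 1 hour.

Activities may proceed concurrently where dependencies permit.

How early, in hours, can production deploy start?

16

Staging deploy has no prerequisites, so it starts at hour 0 and finishes at hour 1.
Integration testing waits on its own release at hour 3, so it starts at hour 3 and finishes at 3 + 5 = hour 8.
Canary rollout needs all of integration testing (finishes hour 8); staging deploy (finishes hour 1). That puts its earliest start at hour 8; it finishes at 8 + 8 = hour 16.
Production deploy waits on canary rollout (finishes hour 16), so the earliest it can start is hour 16.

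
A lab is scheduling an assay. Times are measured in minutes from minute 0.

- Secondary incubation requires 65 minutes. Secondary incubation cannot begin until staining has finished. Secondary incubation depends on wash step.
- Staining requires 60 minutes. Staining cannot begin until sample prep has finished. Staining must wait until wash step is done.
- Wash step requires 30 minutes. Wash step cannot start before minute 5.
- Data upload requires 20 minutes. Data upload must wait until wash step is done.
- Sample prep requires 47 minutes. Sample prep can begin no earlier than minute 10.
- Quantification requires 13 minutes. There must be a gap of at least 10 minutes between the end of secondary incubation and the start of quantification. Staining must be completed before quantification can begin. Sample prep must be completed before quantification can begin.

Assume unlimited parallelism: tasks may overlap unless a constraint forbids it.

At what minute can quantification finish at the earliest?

205

Wash step waits on its own release at minute 5, so it starts at minute 5 and finishes at 5 + 30 = minute 35.
Sample prep waits on its own release at minute 10, so it starts at minute 10 and finishes at 10 + 47 = minute 57.
Staining cannot start until sample prep (finishes minute 57); wash step (finishes minute 35). The controlling bound is minute 57, so staining finishes at 57 + 60 = minute 117.
Secondary incubation needs all of staining (finishes minute 117); wash step (finishes minute 35). That puts its earliest start at minute 117; it finishes at 117 + 65 = minute 182.
For quantification: secondary incubation (finishes minute 182, plus 10-minute gap → minute 192); staining (finishes minute 117); sample prep (finishes minute 57). Taking the maximum gives a start of minute 192, and it finishes at 192 + 13 = minute 205.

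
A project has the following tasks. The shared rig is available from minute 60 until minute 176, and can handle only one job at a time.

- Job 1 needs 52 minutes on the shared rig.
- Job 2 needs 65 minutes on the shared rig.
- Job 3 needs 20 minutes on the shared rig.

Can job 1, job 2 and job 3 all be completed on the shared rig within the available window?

No

The shared rig window is 176 − 60 = 116 minutes.
Running back to back, the jobs need 52 + 65 + 20 = 137 minutes on the shared rig.
Since 137 > 116, they cannot all fit.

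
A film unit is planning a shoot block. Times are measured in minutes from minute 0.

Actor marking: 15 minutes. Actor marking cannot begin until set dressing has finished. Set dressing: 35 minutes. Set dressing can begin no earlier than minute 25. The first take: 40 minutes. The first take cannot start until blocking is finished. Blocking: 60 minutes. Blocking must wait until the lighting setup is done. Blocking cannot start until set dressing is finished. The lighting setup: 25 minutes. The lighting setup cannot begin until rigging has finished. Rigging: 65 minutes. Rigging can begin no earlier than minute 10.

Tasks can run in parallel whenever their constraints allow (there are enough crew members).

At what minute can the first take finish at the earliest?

200

Set dressing waits on its own release at minute 25, so it starts at minute 25 and finishes at 25 + 35 = minute 60.
After its own release at minute 10, rigging can start at minute 10 and finishes at minute 75.
The lighting setup waits on rigging (finishes minute 75), so it starts at minute 75 and finishes at 75 + 25 = minute 100.
Blocking cannot start until the lighting setup (finishes minute 100); set dressing (finishes minute 60). The controlling bound is minute 100, so blocking finishes at 100 + 60 = minute 160.
After blocking (finishes minute 160), the first take can start at minute 160 and finishes at minute 200.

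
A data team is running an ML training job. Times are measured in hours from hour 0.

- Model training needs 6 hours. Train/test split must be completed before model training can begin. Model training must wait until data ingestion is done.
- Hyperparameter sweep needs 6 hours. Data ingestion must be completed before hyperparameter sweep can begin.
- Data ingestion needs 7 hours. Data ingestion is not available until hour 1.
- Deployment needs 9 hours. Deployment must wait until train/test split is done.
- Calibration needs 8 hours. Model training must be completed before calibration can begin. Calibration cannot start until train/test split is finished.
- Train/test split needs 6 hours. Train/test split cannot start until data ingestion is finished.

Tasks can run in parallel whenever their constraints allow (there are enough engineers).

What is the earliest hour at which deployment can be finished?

After its own release at hour 1, data ingestion can start at hour 1 and finishes at hour 8.
Train/test split waits on data ingestion (finishes hour 8), so it starts at hour 8 and finishes at 8 + 6 = hour 14.
Deployment waits on train/test split (finishes hour 14), so it starts at hour 14 and finishes at 14 + 9 = hour 23.

23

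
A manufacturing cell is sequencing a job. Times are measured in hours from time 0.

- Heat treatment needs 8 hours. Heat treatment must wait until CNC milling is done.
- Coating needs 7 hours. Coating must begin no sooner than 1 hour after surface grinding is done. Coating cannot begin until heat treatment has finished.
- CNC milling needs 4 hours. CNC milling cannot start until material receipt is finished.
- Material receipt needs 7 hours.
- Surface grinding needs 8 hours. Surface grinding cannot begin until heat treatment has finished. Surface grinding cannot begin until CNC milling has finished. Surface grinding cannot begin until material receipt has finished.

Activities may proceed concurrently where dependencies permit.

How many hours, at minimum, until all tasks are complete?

35

Material receipt has no prerequisites, so it starts at hour 0 and finishes at hour 7.
CNC milling cannot begin until material receipt (finishes hour 7). It runs from hour 7 to 7 + 4 = hour 11.
Heat treatment waits on CNC milling (finishes hour 11), so it starts at hour 11 and finishes at 11 + 8 = hour 19.
For surface grinding: heat treatment (finishes hour 19); CNC milling (finishes hour 11); material receipt (finishes hour 7). Taking the maximum gives a start of hour 19, and it finishes at 19 + 8 = hour 27.
Coating has to wait for surface grinding (finishes hour 27, plus 1-hour gap → hour 28); heat treatment (finishes hour 19). The latest of these is hour 28, so coating runs hour 28 to 28 + 7 = hour 35.
All tasks are finished once the last one completes. Finish times: Material receipt at 7, CNC milling at 11, Heat treatment at 19, Surface grinding at 27, Coating at 35. The latest is hour 35.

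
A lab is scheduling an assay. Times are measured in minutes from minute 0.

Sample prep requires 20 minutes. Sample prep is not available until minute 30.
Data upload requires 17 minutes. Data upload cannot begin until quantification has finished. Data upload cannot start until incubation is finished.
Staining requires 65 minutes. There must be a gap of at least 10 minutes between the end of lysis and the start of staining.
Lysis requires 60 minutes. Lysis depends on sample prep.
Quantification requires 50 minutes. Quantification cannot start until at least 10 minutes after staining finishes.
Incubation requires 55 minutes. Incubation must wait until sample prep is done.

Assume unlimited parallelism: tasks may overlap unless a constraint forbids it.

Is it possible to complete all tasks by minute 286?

Yes

Sample prep cannot begin until its own release at minute 30. It runs from minute 30 to 30 + 20 = minute 50.
Incubation cannot begin until sample prep (finishes minute 50). It runs from minute 50 to 50 + 55 = minute 105.
After sample prep (finishes minute 50), lysis can start at minute 50 and finishes at minute 110.
Staining waits on lysis (finishes minute 110, plus 10-minute gap → minute 120), so it starts at minute 120 and finishes at 120 + 65 = minute 185.
Quantification cannot begin until staining (finishes minute 185, plus 10-minute gap → minute 195). It runs from minute 195 to 195 + 50 = minute 245.
For data upload: quantification (finishes minute 245); incubation (finishes minute 105). Taking the maximum gives a start of minute 245, and it finishes at 245 + 17 = minute 262.
Every task is finished by minute 262, which is no later than the deadline of 286, so the schedule is feasible.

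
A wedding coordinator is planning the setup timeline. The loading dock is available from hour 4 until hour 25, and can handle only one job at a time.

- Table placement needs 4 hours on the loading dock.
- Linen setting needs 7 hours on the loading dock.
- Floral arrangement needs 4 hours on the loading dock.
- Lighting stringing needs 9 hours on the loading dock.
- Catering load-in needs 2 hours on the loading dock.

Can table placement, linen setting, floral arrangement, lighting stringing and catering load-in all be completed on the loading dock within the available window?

No

The loading dock window is 25 − 4 = 21 hours.
Running back to back, the jobs need 4 + 7 + 4 + 9 + 2 = 26 hours on the loading dock.
Since 26 > 21, they cannot all fit.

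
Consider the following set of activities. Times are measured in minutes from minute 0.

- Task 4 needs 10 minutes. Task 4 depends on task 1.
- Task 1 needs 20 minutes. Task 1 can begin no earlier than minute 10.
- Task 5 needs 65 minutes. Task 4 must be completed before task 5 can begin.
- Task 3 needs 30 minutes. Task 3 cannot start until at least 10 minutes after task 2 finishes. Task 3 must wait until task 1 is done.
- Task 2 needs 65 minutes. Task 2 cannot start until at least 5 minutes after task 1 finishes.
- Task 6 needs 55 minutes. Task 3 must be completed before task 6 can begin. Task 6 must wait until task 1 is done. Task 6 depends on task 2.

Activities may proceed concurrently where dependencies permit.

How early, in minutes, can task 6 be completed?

195

Task 1 cannot begin until its own release at minute 10. It runs from minute 10 to 10 + 20 = minute 30.
Task 2 cannot begin until task 1 (finishes minute 30, plus 5-minute gap → minute 35). It runs from minute 35 to 35 + 65 = minute 100.
Task 3 needs all of task 2 (finishes minute 100, plus 10-minute gap → minute 110); task 1 (finishes minute 30). That puts its earliest start at minute 110; it finishes at 110 + 30 = minute 140.
Task 6 has to wait for task 3 (finishes minute 140); task 1 (finishes minute 30); task 2 (finishes minute 100). The latest of these is minute 140, so task 6 runs minute 140 to 140 + 55 = minute 195.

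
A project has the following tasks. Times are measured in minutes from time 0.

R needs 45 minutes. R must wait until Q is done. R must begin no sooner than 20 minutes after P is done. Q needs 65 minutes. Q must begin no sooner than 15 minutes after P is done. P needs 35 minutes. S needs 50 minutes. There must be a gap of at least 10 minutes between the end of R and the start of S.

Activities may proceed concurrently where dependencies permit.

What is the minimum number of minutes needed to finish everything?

220

P can start immediately at minute 0; it finishes at minute 35.
After P (finishes minute 35, plus 15-minute gap → minute 50), Q can start at minute 50 and finishes at minute 115.
R cannot start until Q (finishes minute 115); P (finishes minute 35, plus 20-minute gap → minute 55). The controlling bound is minute 115, so R finishes at 115 + 45 = minute 160.
S cannot begin until R (finishes minute 160, plus 10-minute gap → minute 170). It runs from minute 170 to 170 + 50 = minute 220.
All tasks are finished once the last one completes. Finish times: P at 35, Q at 115, R at 160, S at 220. The latest is minute 220.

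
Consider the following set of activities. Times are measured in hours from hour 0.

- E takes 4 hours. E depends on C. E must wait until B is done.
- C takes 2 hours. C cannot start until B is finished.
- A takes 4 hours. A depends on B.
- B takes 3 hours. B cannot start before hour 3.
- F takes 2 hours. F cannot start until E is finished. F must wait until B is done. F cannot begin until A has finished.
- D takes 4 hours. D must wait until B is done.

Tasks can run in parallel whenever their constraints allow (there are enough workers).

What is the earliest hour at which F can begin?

12

B cannot begin until its own release at hour 3. It runs from hour 3 to 3 + 3 = hour 6.
After B (finishes hour 6), C can start at hour 6 and finishes at hour 8.
E cannot start until C (finishes hour 8); B (finishes hour 6). The controlling bound is hour 8, so E finishes at 8 + 4 = hour 12.
A cannot begin until B (finishes hour 6). It runs from hour 6 to 6 + 4 = hour 10.
F waits on E (finishes hour 12); B (finishes hour 6); A (finishes hour 10). The latest of these is hour 12, which is the earliest F can start.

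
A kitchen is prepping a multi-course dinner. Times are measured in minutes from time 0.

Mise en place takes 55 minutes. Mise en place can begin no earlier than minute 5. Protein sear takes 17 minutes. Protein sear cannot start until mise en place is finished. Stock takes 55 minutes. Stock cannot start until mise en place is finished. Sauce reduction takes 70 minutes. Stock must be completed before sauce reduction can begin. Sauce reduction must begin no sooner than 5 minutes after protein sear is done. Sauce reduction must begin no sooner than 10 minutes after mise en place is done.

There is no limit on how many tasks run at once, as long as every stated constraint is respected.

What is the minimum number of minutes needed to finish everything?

185

Mise en place waits on its own release at minute 5, so it starts at minute 5 and finishes at 5 + 55 = minute 60.
Protein sear cannot begin until mise en place (finishes minute 60). It runs from minute 60 to 60 + 17 = minute 77.
Stock waits on mise en place (finishes minute 60), so it starts at minute 60 and finishes at 60 + 55 = minute 115.
Sauce reduction cannot start until stock (finishes minute 115); protein sear (finishes minute 77, plus 5-minute gap → minute 82); mise en place (finishes minute 60, plus 10-minute gap → minute 70). The controlling bound is minute 115, so sauce reduction finishes at 115 + 70 = minute 185.
All tasks are finished once the last one completes. Finish times: Mise en place at 60, Stock at 115, Protein sear at 77, Sauce reduction at 185. The latest is minute 185.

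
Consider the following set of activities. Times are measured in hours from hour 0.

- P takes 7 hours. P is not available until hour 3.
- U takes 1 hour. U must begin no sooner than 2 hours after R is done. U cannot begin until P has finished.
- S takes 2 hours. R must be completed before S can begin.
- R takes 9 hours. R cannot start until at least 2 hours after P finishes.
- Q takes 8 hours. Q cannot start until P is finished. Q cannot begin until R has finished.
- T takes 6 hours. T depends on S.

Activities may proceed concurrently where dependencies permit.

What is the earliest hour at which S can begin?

21

P waits on its own release at hour 3, so it starts at hour 3 and finishes at 3 + 7 = hour 10.
R waits on P (finishes hour 10, plus 2-hour gap → hour 12), so it starts at hour 12 and finishes at 12 + 9 = hour 21.
S waits on R (finishes hour 21), so the earliest it can start is hour 21.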